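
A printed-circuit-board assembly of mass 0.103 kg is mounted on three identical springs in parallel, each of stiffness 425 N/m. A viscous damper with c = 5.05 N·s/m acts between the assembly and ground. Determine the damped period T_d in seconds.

Parallel springs add: k_eq = 3 × 425 = 1275 N/m.
ω_n = √(k_eq/m) = √(1275/0.103) = 111.3 rad/s.
Critical damping c_c = 2√(k_eq·m) = 2√(1275 × 0.103) = 22.92 N·s/m, so ζ = c/c_c = 5.05/22.92 = 0.2203.
ω_d = ω_n√(1 − ζ²) = 111.3 × √(1 − 0.0485) = 108.5 rad/s.
T_d = 2π/ω_d = 0.05790 s.

0.0579 s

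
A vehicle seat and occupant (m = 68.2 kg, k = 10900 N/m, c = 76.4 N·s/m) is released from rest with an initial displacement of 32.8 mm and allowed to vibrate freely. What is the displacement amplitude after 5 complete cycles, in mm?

8.14 mm

ζ = c/(2√(km)) = 76.4/(2√(10900 × 68.2)) = 76.4/1724 = 0.04431.
Logarithmic decrement δ = 2πζ/√(1 − ζ²) = 2π × 0.04431/√(1 − 0.00196) = 0.2787.
After n cycles, x_n/x₀ = e^(−nδ), so x_5 = 32.8 × e^(−5 × 0.2787) = 32.8 × 0.2483 = 8.143 mm.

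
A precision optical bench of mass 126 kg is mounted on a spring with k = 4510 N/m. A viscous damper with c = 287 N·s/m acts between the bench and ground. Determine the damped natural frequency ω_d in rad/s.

5.87 rad/s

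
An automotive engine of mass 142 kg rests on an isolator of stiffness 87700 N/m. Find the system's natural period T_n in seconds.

0.253 s

ω_n = √(k/m) = √(87700/142) = √617.6 = 24.85 rad/s.
T_n = 2π/ω_n = 6.283/24.85 = 0.2528 s.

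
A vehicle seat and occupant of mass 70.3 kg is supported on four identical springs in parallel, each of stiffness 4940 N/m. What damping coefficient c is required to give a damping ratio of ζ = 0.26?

Parallel springs add: k_eq = 4 × 4940 = 19760 N/m.
c_c = 2√(k_eq·m) = 2√(19760 × 70.3) = 2357 N·s/m.
c = ζ·c_c = 0.26 × 2357 = 612.9 N·s/m.

613 N·s/m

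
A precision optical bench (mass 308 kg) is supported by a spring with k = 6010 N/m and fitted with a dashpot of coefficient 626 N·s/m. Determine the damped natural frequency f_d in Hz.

0.684 Hz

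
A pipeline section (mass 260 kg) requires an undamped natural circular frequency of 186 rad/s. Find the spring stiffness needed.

8990000 N/m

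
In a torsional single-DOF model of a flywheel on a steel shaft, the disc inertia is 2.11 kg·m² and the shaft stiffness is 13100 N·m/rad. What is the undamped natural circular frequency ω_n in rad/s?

ω_n = √(k_t/J) = √(13100/2.11) = √6209 = 78.79 rad/s.

78.8 rad/s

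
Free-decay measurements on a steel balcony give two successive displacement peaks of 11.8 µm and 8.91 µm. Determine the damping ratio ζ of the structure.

0.0447

Logarithmic decrement δ = (1/n)·ln(x₀/x_n) = (1/1)·ln(11.8/8.91) = (1/1)·ln(1.324) = 0.2809.
ζ = δ/√(4π² + δ²) = 0.2809/√(39.48 + 0.0789) = 0.2809/6.289 = 0.04467.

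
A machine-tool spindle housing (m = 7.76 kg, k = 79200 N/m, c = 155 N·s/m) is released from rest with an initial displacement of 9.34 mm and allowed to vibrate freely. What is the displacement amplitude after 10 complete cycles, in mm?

0.0182 mm

ζ = c/(2√(km)) = 155/(2√(79200 × 7.76)) = 155/1568 = 0.09886.
Logarithmic decrement δ = 2πζ/√(1 − ζ²) = 2π × 0.09886/√(1 − 0.00977) = 0.6242.
After n cycles, x_n/x₀ = e^(−nδ), so x_10 = 9.34 × e^(−10 × 0.6242) = 9.34 × 0.001946 = 0.01818 mm.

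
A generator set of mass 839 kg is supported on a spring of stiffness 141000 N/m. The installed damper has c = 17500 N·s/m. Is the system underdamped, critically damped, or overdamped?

c_c = 2√(k·m) = 21750 N·s/m; ζ = c/c_c = 17500/21750 = 0.804.
Since ζ < 1 the system is underdamped.

underdamped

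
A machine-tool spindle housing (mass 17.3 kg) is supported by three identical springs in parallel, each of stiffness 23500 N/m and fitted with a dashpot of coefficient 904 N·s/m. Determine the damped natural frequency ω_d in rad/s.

58.2 rad/s

Parallel springs add: k_eq = 3 × 23500 = 70500 N/m.
ω_n = √(k_eq/m) = √(70500/17.3) = 63.84 rad/s.
Critical damping c_c = 2√(k_eq·m) = 2√(70500 × 17.3) = 2209 N·s/m, so ζ = c/c_c = 904/2209 = 0.4093.
ω_d = ω_n√(1 − ζ²) = 63.84 × √(1 − 0.168) = 58.25 rad/s.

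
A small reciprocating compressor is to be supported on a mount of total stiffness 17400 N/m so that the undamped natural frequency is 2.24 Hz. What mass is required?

ω_n = 2πf_n = 2π × 2.24 = 14.07 rad/s.
m = k/ω_n² = 17400/14.07² = 17400/198.1 = 87.84 kg.

87.8 kg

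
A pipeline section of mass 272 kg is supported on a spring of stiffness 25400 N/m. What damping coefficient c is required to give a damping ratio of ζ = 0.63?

c_c = 2√(k·m) = 2√(25400 × 272) = 5257 N·s/m.
c = ζ·c_c = 0.63 × 5257 = 3312 N·s/m.

3310 N·s/m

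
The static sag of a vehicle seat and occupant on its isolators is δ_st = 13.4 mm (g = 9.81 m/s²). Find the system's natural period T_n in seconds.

ω_n = √(g/δ_st) = √(9.81/0.0134) = √732.1 = 27.06 rad/s.
T_n = 2π/ω_n = 6.283/27.06 = 0.2322 s.

0.232 s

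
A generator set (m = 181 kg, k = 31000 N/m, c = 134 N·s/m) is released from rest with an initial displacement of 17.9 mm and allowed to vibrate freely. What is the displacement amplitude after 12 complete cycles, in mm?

ζ = c/(2√(km)) = 134/(2√(31000 × 181)) = 134/4738 = 0.02828.
Logarithmic decrement δ = 2πζ/√(1 − ζ²) = 2π × 0.02828/√(1 − 0.000800) = 0.1778.
After n cycles, x_n/x₀ = e^(−nδ), so x_12 = 17.9 × e^(−12 × 0.1778) = 17.9 × 0.1184 = 2.120 mm.

2.12 mm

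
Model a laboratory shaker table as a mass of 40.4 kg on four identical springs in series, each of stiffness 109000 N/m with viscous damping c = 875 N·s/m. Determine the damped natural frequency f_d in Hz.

3.76 Hz

Series springs: 1/k_eq = 4/109000, so k_eq = 109000/4 = 27250 N/m.
ω_n = √(k_eq/m) = √(27250/40.4) = 25.97 rad/s.
Critical damping c_c = 2√(k_eq·m) = 2√(27250 × 40.4) = 2098 N·s/m, so ζ = c/c_c = 875/2098 = 0.4170.
ω_d = ω_n√(1 − ζ²) = 25.97 × √(1 − 0.174) = 23.61 rad/s.
f_d = ω_d/(2π) = 3.757 Hz.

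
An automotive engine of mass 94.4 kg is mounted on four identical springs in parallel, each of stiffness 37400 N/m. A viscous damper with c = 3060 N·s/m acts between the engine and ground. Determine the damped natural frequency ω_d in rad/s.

Parallel springs add: k_eq = 4 × 37400 = 149600 N/m.
ω_n = √(k_eq/m) = √(149600/94.4) = 39.81 rad/s.
Critical damping c_c = 2√(k_eq·m) = 2√(149600 × 94.4) = 7516 N·s/m, so ζ = c/c_c = 3060/7516 = 0.4071.
ω_d = ω_n√(1 − ζ²) = 39.81 × √(1 − 0.166) = 36.36 rad/s.

36.4 rad/s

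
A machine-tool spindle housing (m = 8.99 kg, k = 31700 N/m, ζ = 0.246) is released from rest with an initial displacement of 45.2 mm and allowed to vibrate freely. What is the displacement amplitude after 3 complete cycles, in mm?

0.378 mm

Logarithmic decrement δ = 2πζ/√(1 − ζ²) = 2π × 0.2460/√(1 − 0.0605) = 1.595.
After n cycles, x_n/x₀ = e^(−nδ), so x_3 = 45.2 × e^(−3 × 1.595) = 45.2 × 0.008362 = 0.3780 mm.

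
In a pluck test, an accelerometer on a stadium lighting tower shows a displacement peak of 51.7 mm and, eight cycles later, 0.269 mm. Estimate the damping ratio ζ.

Logarithmic decrement δ = (1/n)·ln(x₀/x_n) = (1/8)·ln(51.7/0.269) = (1/8)·ln(192.2) = 0.6573.
ζ = δ/√(4π² + δ²) = 0.6573/√(39.48 + 0.432) = 0.6573/6.317 = 0.1040.

0.104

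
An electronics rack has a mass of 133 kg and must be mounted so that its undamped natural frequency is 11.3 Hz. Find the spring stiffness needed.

ω_n = 2πf_n = 2π × 11.3 = 71.00 rad/s.
k = m·ω_n² = 133 × 71.00² = 133 × 5041 = 670500 N/m.

670000 N/m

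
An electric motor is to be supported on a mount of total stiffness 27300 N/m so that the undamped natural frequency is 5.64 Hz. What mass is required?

ω_n = 2πf_n = 2π × 5.64 = 35.44 rad/s.
m = k/ω_n² = 27300/35.44² = 27300/1256 = 21.74 kg.

21.7 kg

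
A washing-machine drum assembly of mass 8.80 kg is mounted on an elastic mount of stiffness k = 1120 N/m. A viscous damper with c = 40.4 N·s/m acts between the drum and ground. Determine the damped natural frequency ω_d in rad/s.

11.0 rad/s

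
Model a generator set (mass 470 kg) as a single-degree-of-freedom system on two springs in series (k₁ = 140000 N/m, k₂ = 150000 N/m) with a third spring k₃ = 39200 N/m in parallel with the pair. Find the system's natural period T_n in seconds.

0.408 s

Series pair: k_s = k₁k₂/(k₁+k₂) = (140000)(150000)/(140000 + 150000) = 72410 N/m. In parallel with k₃: k_eq = 72410 + 39200 = 111600 N/m.
ω_n = √(k_eq/m) = √(111600/470) = √237.5 = 15.41 rad/s.
T_n = 2π/ω_n = 6.283/15.41 = 0.4077 s.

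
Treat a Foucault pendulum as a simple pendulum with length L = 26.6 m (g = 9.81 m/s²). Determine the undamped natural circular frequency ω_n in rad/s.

For a simple pendulum ω_n = √(g/L) = √(9.81/26.6) = √0.3688 = 0.6073 rad/s.

0.607 rad/s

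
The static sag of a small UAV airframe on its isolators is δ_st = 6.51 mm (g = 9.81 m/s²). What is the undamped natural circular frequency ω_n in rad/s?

38.8 rad/s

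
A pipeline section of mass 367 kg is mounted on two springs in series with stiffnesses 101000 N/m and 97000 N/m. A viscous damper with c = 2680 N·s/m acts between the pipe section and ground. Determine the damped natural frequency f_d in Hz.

Series springs: 1/k_eq = 1/101000 + 1/97000 = 2.021×10^-5, so k_eq = 49480 N/m.
ω_n = √(k_eq/m) = √(49480/367) = 11.61 rad/s.
Critical damping c_c = 2√(k_eq·m) = 2√(49480 × 367) = 8523 N·s/m, so ζ = c/c_c = 2680/8523 = 0.3145.
ω_d = ω_n√(1 − ζ²) = 11.61 × √(1 − 0.0989) = 11.02 rad/s.
f_d = ω_d/(2π) = 1.754 Hz.

1.75 Hz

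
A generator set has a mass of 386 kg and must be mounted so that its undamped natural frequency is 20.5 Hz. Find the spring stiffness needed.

ω_n = 2πf_n = 2π × 20.5 = 128.8 rad/s.
k = m·ω_n² = 386 × 128.8² = 386 × 16590 = 6404000 N/m.

6400000 N/m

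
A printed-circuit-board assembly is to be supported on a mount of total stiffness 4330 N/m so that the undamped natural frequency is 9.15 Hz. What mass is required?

ω_n = 2πf_n = 2π × 9.15 = 57.49 rad/s.
m = k/ω_n² = 4330/57.49² = 4330/3305 = 1.310 kg.

1.31 kg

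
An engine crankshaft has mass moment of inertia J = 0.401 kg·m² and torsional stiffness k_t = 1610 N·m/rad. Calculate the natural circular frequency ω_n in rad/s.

ω_n = √(k_t/J) = √(1610/0.401) = √4015 = 63.36 rad/s.

63.4 rad/s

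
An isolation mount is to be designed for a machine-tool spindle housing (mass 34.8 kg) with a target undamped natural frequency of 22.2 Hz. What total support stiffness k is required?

677000 N/m

ω_n = 2πf_n = 2π × 22.2 = 139.5 rad/s.
k = m·ω_n² = 34.8 × 139.5² = 34.8 × 19460 = 677100 N/m.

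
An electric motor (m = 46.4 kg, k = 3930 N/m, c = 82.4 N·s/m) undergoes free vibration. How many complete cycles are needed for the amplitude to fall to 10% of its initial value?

ζ = c/(2√(km)) = 82.4/(2√(3930 × 46.4)) = 82.4/854.1 = 0.09648.
Logarithmic decrement δ = 2πζ/√(1 − ζ²) = 2π × 0.09648/√(1 − 0.00931) = 0.6090.
x_n/x₀ = e^(−nδ) ≤ 0.1; take ln: n ≥ ln(1/0.1)/δ = 2.303/0.6090 = 3.781.
So 4 complete cycles are required.

4 cycles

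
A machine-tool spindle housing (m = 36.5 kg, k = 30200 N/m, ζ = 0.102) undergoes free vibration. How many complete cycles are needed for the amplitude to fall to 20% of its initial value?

Logarithmic decrement δ = 2πζ/√(1 − ζ²) = 2π × 0.1020/√(1 − 0.0104) = 0.6442.
x_n/x₀ = e^(−nδ) ≤ 0.2; take ln: n ≥ ln(1/0.2)/δ = 1.609/0.6442 = 2.498.
So 3 complete cycles are required.

3 cycles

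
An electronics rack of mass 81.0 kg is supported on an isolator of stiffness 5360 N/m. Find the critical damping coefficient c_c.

c_c = 2√(k·m) = 2√(5360 × 81.0) = 2 × 658.9 = 1318 N·s/m.

1320 N·s/m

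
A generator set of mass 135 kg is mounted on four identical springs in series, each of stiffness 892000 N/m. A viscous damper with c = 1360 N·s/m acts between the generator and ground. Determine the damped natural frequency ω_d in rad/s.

40.3 rad/s

Series springs: 1/k_eq = 4/892000, so k_eq = 892000/4 = 223000 N/m.
ω_n = √(k_eq/m) = √(223000/135) = 40.64 rad/s.
Critical damping c_c = 2√(k_eq·m) = 2√(223000 × 135) = 10970 N·s/m, so ζ = c/c_c = 1360/10970 = 0.1239.
ω_d = ω_n√(1 − ζ²) = 40.64 × √(1 − 0.0154) = 40.33 rad/s.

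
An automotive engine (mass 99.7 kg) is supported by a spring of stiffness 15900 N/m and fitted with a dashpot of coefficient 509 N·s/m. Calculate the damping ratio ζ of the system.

0.202

ω_n = √(k/m) = √(15900/99.7) = 12.63 rad/s.
Critical damping c_c = 2√(k·m) = 2√(15900 × 99.7) = 2518 N·s/m, so ζ = c/c_c = 509/2518 = 0.2021.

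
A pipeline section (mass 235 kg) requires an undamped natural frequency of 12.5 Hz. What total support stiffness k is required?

1450000 N/m

ω_n = 2πf_n = 2π × 12.5 = 78.54 rad/s.
k = m·ω_n² = 235 × 78.54² = 235 × 6169 = 1450000 N/m.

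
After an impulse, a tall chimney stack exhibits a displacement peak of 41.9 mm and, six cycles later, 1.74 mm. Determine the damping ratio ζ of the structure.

0.0841

Logarithmic decrement δ = (1/n)·ln(x₀/x_n) = (1/6)·ln(41.9/1.74) = (1/6)·ln(24.08) = 0.5302.
ζ = δ/√(4π² + δ²) = 0.5302/√(39.48 + 0.281) = 0.5302/6.306 = 0.08409.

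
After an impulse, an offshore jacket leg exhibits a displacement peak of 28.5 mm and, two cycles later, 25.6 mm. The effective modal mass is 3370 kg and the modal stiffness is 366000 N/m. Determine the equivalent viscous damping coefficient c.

600 N·s/m

Logarithmic decrement δ = (1/n)·ln(x₀/x_n) = (1/2)·ln(28.5/25.6) = (1/2)·ln(1.113) = 0.05366.
ζ = δ/√(4π² + δ²) = 0.05366/√(39.48 + 0.00288) = 0.05366/6.283 = 0.008539.
c = ζ · 2√(km) = 0.008539 × 2√(366000 × 3370) = 0.008539 × 70240 = 599.8 N·s/m.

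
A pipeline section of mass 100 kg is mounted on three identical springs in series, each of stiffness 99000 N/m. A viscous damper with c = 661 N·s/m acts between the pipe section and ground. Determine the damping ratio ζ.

Series springs: 1/k_eq = 3/99000, so k_eq = 99000/3 = 33000 N/m.
ω_n = √(k_eq/m) = √(33000/100) = 18.17 rad/s.
Critical damping c_c = 2√(k_eq·m) = 2√(33000 × 100) = 3633 N·s/m, so ζ = c/c_c = 661/3633 = 0.1819.

0.182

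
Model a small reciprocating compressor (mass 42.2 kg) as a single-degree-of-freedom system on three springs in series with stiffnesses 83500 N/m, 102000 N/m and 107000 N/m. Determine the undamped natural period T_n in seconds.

0.228 s

Series springs: 1/k_eq = 1/83500 + 1/102000 + 1/107000 = 3.113×10^-5, so k_eq = 32130 N/m.
ω_n = √(k_eq/m) = √(32130/42.2) = √761.3 = 27.59 rad/s.
T_n = 2π/ω_n = 6.283/27.59 = 0.2277 s.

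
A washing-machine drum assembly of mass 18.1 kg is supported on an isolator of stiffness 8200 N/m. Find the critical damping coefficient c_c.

c_c = 2√(k·m) = 2√(8200 × 18.1) = 2 × 385.3 = 770.5 N·s/m.

771 N·s/m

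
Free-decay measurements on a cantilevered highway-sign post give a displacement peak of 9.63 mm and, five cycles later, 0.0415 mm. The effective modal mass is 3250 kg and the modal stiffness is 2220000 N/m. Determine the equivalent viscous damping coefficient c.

Logarithmic decrement δ = (1/n)·ln(x₀/x_n) = (1/5)·ln(9.63/0.0415) = (1/5)·ln(232.0) = 1.089.
ζ = δ/√(4π² + δ²) = 1.089/√(39.48 + 1.19) = 1.089/6.377 = 0.1708.
c = ζ · 2√(km) = 0.1708 × 2√(2220000 × 3250) = 0.1708 × 169900 = 29020 N·s/m.

29000 N·s/m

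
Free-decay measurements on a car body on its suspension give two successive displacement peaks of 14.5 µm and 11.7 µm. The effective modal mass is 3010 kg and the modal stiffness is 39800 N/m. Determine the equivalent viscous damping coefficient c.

Logarithmic decrement δ = (1/n)·ln(x₀/x_n) = (1/1)·ln(14.5/11.7) = (1/1)·ln(1.239) = 0.2146.
ζ = δ/√(4π² + δ²) = 0.2146/√(39.48 + 0.0460) = 0.2146/6.287 = 0.03413.
c = ζ · 2√(km) = 0.03413 × 2√(39800 × 3010) = 0.03413 × 21890 = 747.1 N·s/m.

747 N·s/m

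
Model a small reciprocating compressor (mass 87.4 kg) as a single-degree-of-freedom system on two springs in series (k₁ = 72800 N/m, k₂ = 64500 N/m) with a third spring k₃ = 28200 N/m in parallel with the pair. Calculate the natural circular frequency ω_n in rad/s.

Series pair: k_s = k₁k₂/(k₁+k₂) = (72800)(64500)/(72800 + 64500) = 34200 N/m. In parallel with k₃: k_eq = 34200 + 28200 = 62400 N/m.
ω_n = √(k_eq/m) = √(62400/87.4) = √714.0 = 26.72 rad/s.

26.7 rad/s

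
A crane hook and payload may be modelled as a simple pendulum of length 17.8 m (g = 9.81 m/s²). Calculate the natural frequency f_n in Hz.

0.118 Hz

For a simple pendulum ω_n = √(g/L) = √(9.81/17.8) = √0.5511 = 0.7424 rad/s.
f_n = ω_n/(2π) = 0.7424/6.283 = 0.1182 Hz.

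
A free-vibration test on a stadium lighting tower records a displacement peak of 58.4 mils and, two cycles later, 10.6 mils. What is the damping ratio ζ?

0.135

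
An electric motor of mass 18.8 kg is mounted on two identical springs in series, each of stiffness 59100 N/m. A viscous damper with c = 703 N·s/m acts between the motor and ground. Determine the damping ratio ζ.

0.472

Series springs: 1/k_eq = 2/59100, so k_eq = 59100/2 = 29550 N/m.
ω_n = √(k_eq/m) = √(29550/18.8) = 39.65 rad/s.
Critical damping c_c = 2√(k_eq·m) = 2√(29550 × 18.8) = 1491 N·s/m, so ζ = c/c_c = 703/1491 = 0.4716.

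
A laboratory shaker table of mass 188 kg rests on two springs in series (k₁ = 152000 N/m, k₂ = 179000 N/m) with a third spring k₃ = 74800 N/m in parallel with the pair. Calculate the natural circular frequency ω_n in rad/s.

Series pair: k_s = k₁k₂/(k₁+k₂) = (152000)(179000)/(152000 + 179000) = 82200 N/m. In parallel with k₃: k_eq = 82200 + 74800 = 157000 N/m.
ω_n = √(k_eq/m) = √(157000/188) = √835.1 = 28.90 rad/s.

28.9 rad/s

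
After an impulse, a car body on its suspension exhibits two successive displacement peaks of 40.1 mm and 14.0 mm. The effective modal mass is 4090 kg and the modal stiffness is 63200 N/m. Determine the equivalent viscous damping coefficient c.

Logarithmic decrement δ = (1/n)·ln(x₀/x_n) = (1/1)·ln(40.1/14.0) = (1/1)·ln(2.864) = 1.052.
ζ = δ/√(4π² + δ²) = 1.052/√(39.48 + 1.11) = 1.052/6.371 = 0.1652.
c = ζ · 2√(km) = 0.1652 × 2√(63200 × 4090) = 0.1652 × 32160 = 5311 N·s/m.

5310 N·s/m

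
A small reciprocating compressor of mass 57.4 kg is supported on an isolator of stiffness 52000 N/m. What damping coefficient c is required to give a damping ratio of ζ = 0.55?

c_c = 2√(k·m) = 2√(52000 × 57.4) = 3455 N·s/m.
c = ζ·c_c = 0.55 × 3455 = 1900 N·s/m.

1900 N·s/m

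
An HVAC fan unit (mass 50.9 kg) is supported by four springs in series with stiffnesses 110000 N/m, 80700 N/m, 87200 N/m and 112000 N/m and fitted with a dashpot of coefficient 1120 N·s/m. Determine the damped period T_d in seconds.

Series springs: 1/k_eq = 1/110000 + 1/80700 + 1/87200 + 1/112000 = 4.188×10^-5, so k_eq = 23880 N/m.
ω_n = √(k_eq/m) = √(23880/50.9) = 21.66 rad/s.
Critical damping c_c = 2√(k_eq·m) = 2√(23880 × 50.9) = 2205 N·s/m, so ζ = c/c_c = 1120/2205 = 0.5080.
ω_d = ω_n√(1 − ζ²) = 21.66 × √(1 − 0.258) = 18.66 rad/s.
T_d = 2π/ω_d = 0.3368 s.

0.337 s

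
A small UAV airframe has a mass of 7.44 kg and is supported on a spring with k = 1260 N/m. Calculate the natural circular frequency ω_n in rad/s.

13.0 rad/s

ω_n = √(k/m) = √(1260/7.44) = √169.4 = 13.01 rad/s.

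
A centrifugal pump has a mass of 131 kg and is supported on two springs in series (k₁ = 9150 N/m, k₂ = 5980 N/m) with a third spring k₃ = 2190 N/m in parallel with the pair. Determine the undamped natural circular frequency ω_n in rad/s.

6.66 rad/s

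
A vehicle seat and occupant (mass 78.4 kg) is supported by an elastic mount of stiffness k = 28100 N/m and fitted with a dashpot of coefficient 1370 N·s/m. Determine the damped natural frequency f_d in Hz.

ω_n = √(k/m) = √(28100/78.4) = 18.93 rad/s.
Critical damping c_c = 2√(k·m) = 2√(28100 × 78.4) = 2969 N·s/m, so ζ = c/c_c = 1370/2969 = 0.4615.
ω_d = ω_n√(1 − ζ²) = 18.93 × √(1 − 0.213) = 16.80 rad/s.
f_d = ω_d/(2π) = 2.673 Hz.

2.67 Hz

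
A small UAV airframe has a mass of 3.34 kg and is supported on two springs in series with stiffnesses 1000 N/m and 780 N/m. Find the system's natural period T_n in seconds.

Series springs: 1/k_eq = 1/1000 + 1/780 = 0.002282, so k_eq = 438.2 N/m.
ω_n = √(k_eq/m) = √(438.2/3.34) = √131.2 = 11.45 rad/s.
T_n = 2π/ω_n = 6.283/11.45 = 0.5485 s.

0.549 s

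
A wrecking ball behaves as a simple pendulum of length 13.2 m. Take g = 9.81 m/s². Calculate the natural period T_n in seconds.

7.29 s

For a simple pendulum ω_n = √(g/L) = √(9.81/13.2) = √0.7432 = 0.8621 rad/s.
T_n = 2π/ω_n = 6.283/0.8621 = 7.288 s.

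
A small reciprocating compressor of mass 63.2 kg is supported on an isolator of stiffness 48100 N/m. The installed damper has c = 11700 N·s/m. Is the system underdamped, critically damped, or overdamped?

c_c = 2√(k·m) = 3487 N·s/m; ζ = c/c_c = 11700/3487 = 3.36.
Since ζ > 1 the system is overdamped.

overdamped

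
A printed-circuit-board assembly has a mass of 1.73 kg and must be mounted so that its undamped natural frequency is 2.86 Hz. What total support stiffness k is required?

559 N/m

ω_n = 2πf_n = 2π × 2.86 = 17.97 rad/s.
k = m·ω_n² = 1.73 × 17.97² = 1.73 × 322.9 = 558.6 N/m.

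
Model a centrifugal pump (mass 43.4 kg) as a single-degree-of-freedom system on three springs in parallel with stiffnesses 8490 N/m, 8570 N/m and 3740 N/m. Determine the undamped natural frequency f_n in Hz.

Parallel springs add: k_eq = 8490 + 8570 + 3740 = 20800 N/m.
ω_n = √(k_eq/m) = √(20800/43.4) = √479.3 = 21.89 rad/s.
f_n = ω_n/(2π) = 21.89/6.283 = 3.484 Hz.

3.48 Hz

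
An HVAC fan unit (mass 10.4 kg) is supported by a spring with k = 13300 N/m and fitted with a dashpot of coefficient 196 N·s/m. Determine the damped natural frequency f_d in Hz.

5.49 Hz

ω_n = √(k/m) = √(13300/10.4) = 35.76 rad/s.
Critical damping c_c = 2√(k·m) = 2√(13300 × 10.4) = 743.8 N·s/m, so ζ = c/c_c = 196/743.8 = 0.2635.
ω_d = ω_n√(1 − ζ²) = 35.76 × √(1 − 0.0694) = 34.50 rad/s.
f_d = ω_d/(2π) = 5.490 Hz.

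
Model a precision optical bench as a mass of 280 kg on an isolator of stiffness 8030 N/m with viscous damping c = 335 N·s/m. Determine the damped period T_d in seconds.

1.18 s

ω_n = √(k/m) = √(8030/280) = 5.355 rad/s.
Critical damping c_c = 2√(k·m) = 2√(8030 × 280) = 2999 N·s/m, so ζ = c/c_c = 335/2999 = 0.1117.
ω_d = ω_n√(1 − ζ²) = 5.355 × √(1 − 0.0125) = 5.322 rad/s.
T_d = 2π/ω_d = 1.181 s.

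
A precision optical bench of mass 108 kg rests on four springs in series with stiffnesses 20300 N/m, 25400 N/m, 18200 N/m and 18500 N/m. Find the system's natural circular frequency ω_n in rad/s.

Series springs: 1/k_eq = 1/20300 + 1/25400 + 1/18200 + 1/18500 = 0.0001976, so k_eq = 5060 N/m.
ω_n = √(k_eq/m) = √(5060/108) = √46.85 = 6.845 rad/s.

6.84 rad/s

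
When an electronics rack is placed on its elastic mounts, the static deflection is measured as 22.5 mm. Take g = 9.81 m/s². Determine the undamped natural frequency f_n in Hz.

3.32 Hz

ω_n = √(g/δ_st) = √(9.81/0.0225) = √436.0 = 20.88 rad/s.
f_n = ω_n/(2π) = 20.88/6.283 = 3.323 Hz.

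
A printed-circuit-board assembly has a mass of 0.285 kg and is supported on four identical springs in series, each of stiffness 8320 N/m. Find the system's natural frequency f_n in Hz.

Series springs: 1/k_eq = 4/8320, so k_eq = 8320/4 = 2080 N/m.
ω_n = √(k_eq/m) = √(2080/0.285) = √7298 = 85.43 rad/s.
f_n = ω_n/(2π) = 85.43/6.283 = 13.60 Hz.

13.6 Hz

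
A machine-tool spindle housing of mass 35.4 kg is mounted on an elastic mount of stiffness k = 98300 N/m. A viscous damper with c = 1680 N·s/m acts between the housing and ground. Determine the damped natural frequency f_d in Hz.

7.49 Hz

ω_n = √(k/m) = √(98300/35.4) = 52.70 rad/s.
Critical damping c_c = 2√(k·m) = 2√(98300 × 35.4) = 3731 N·s/m, so ζ = c/c_c = 1680/3731 = 0.4503.
ω_d = ω_n√(1 − ζ²) = 52.70 × √(1 − 0.203) = 47.05 rad/s.
f_d = ω_d/(2π) = 7.488 Hz.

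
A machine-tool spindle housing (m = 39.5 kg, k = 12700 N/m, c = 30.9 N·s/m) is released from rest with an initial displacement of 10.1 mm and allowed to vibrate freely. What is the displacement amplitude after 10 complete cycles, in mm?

2.56 mm

ζ = c/(2√(km)) = 30.9/(2√(12700 × 39.5)) = 30.9/1417 = 0.02181.
Logarithmic decrement δ = 2πζ/√(1 − ζ²) = 2π × 0.02181/√(1 − 0.000476) = 0.1371.
After n cycles, x_n/x₀ = e^(−nδ), so x_10 = 10.1 × e^(−10 × 0.1371) = 10.1 × 0.2539 = 2.564 mm.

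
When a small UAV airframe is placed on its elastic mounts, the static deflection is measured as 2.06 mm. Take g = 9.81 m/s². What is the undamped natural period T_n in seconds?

0.0910 s

ω_n = √(g/δ_st) = √(9.81/0.00206) = √4762 = 69.01 rad/s.
T_n = 2π/ω_n = 6.283/69.01 = 0.09105 s.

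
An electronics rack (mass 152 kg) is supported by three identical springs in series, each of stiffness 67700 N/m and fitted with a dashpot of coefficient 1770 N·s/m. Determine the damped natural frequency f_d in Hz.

Series springs: 1/k_eq = 3/67700, so k_eq = 67700/3 = 22570 N/m.
ω_n = √(k_eq/m) = √(22570/152) = 12.18 rad/s.
Critical damping c_c = 2√(k_eq·m) = 2√(22570 × 152) = 3704 N·s/m, so ζ = c/c_c = 1770/3704 = 0.4778.
ω_d = ω_n√(1 − ζ²) = 12.18 × √(1 − 0.228) = 10.70 rad/s.
f_d = ω_d/(2π) = 1.704 Hz.

1.70 Hz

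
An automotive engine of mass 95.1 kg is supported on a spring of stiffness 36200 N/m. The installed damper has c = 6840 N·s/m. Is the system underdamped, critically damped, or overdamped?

c_c = 2√(k·m) = 3711 N·s/m; ζ = c/c_c = 6840/3711 = 1.84.
Since ζ > 1 the system is overdamped.

overdamped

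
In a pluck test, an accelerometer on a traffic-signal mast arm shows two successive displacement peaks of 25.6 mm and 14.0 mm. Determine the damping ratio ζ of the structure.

Logarithmic decrement δ = (1/n)·ln(x₀/x_n) = (1/1)·ln(25.6/14.0) = (1/1)·ln(1.829) = 0.6035.
ζ = δ/√(4π² + δ²) = 0.6035/√(39.48 + 0.364) = 0.6035/6.312 = 0.09562.

0.0956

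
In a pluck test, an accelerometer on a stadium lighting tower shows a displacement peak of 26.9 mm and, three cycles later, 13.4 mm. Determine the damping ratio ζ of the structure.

0.0369

Logarithmic decrement δ = (1/n)·ln(x₀/x_n) = (1/3)·ln(26.9/13.4) = (1/3)·ln(2.007) = 0.2323.
ζ = δ/√(4π² + δ²) = 0.2323/√(39.48 + 0.0540) = 0.2323/6.287 = 0.03694.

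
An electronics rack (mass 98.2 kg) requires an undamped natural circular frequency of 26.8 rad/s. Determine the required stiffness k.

k = m·ω_n² = 98.2 × 26.80² = 98.2 × 718.2 = 70530 N/m.

70500 N/m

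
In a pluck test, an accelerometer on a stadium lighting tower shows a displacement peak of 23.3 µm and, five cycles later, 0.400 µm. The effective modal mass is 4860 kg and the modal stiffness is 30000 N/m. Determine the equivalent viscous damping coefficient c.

Logarithmic decrement δ = (1/n)·ln(x₀/x_n) = (1/5)·ln(23.3/0.400) = (1/5)·ln(58.25) = 0.8129.
ζ = δ/√(4π² + δ²) = 0.8129/√(39.48 + 0.661) = 0.8129/6.336 = 0.1283.
c = ζ · 2√(km) = 0.1283 × 2√(30000 × 4860) = 0.1283 × 24150 = 3099 N·s/m.

3100 N·s/m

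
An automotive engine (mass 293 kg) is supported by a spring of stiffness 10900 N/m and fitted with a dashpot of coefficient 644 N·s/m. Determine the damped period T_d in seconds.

1.05 s

ω_n = √(k/m) = √(10900/293) = 6.099 rad/s.
Critical damping c_c = 2√(k·m) = 2√(10900 × 293) = 3574 N·s/m, so ζ = c/c_c = 644/3574 = 0.1802.
ω_d = ω_n√(1 − ζ²) = 6.099 × √(1 − 0.0325) = 5.999 rad/s.
T_d = 2π/ω_d = 1.047 s.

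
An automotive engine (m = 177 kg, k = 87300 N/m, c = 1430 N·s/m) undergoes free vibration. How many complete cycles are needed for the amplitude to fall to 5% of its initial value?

ζ = c/(2√(km)) = 1430/(2√(87300 × 177)) = 1430/7862 = 0.1819.
Logarithmic decrement δ = 2πζ/√(1 − ζ²) = 2π × 0.1819/√(1 − 0.0331) = 1.162.
x_n/x₀ = e^(−nδ) ≤ 0.05; take ln: n ≥ ln(1/0.05)/δ = 2.996/1.162 = 2.578.
So 3 complete cycles are required.

3 cycles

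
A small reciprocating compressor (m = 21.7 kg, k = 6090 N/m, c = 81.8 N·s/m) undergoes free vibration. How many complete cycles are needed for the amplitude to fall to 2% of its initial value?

ζ = c/(2√(km)) = 81.8/(2√(6090 × 21.7)) = 81.8/727.1 = 0.1125.
Logarithmic decrement δ = 2πζ/√(1 − ζ²) = 2π × 0.1125/√(1 − 0.0127) = 0.7114.
x_n/x₀ = e^(−nδ) ≤ 0.02; take ln: n ≥ ln(1/0.02)/δ = 3.912/0.7114 = 5.499.
So 6 complete cycles are required.

6 cycles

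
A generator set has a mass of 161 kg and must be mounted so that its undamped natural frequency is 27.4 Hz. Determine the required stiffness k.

4770000 N/m

ω_n = 2πf_n = 2π × 27.4 = 172.2 rad/s.
k = m·ω_n² = 161 × 172.2² = 161 × 29640 = 4772000 N/m.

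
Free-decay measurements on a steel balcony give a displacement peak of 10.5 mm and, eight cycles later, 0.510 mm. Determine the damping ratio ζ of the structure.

0.0601

Logarithmic decrement δ = (1/n)·ln(x₀/x_n) = (1/8)·ln(10.5/0.510) = (1/8)·ln(20.59) = 0.3781.
ζ = δ/√(4π² + δ²) = 0.3781/√(39.48 + 0.143) = 0.3781/6.295 = 0.06007.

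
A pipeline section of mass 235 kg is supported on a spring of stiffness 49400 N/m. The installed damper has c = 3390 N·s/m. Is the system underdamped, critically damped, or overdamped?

underdamped

c_c = 2√(k·m) = 6814 N·s/m; ζ = c/c_c = 3390/6814 = 0.497.
Since ζ < 1 the system is underdamped.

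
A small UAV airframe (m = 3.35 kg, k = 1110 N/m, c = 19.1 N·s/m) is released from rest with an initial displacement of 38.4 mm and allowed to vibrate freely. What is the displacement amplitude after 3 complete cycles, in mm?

1.93 mm

ζ = c/(2√(km)) = 19.1/(2√(1110 × 3.35)) = 19.1/122.0 = 0.1566.
Logarithmic decrement δ = 2πζ/√(1 − ζ²) = 2π × 0.1566/√(1 − 0.0245) = 0.9963.
After n cycles, x_n/x₀ = e^(−nδ), so x_3 = 38.4 × e^(−3 × 0.9963) = 38.4 × 0.05034 = 1.933 mm.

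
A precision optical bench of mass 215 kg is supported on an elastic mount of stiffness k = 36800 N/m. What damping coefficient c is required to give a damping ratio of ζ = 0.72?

c_c = 2√(k·m) = 2√(36800 × 215) = 5626 N·s/m.
c = ζ·c_c = 0.72 × 5626 = 4050 N·s/m.

4050 N·s/m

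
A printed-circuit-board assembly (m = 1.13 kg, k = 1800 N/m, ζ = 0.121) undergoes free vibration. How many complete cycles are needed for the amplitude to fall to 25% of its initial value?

Logarithmic decrement δ = 2πζ/√(1 − ζ²) = 2π × 0.1210/√(1 − 0.0146) = 0.7659.
x_n/x₀ = e^(−nδ) ≤ 0.25; take ln: n ≥ ln(1/0.25)/δ = 1.386/0.7659 = 1.810.
So 2 complete cycles are required.

2 cycles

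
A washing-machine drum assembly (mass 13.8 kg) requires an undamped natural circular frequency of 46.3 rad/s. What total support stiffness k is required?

k = m·ω_n² = 13.8 × 46.30² = 13.8 × 2144 = 29580 N/m.

29600 N/m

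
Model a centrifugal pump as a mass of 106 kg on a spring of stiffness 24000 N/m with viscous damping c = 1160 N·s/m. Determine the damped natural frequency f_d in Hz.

2.23 Hz

ω_n = √(k/m) = √(24000/106) = 15.05 rad/s.
Critical damping c_c = 2√(k·m) = 2√(24000 × 106) = 3190 N·s/m, so ζ = c/c_c = 1160/3190 = 0.3636.
ω_d = ω_n√(1 − ζ²) = 15.05 × √(1 − 0.132) = 14.02 rad/s.
f_d = ω_d/(2π) = 2.231 Hz.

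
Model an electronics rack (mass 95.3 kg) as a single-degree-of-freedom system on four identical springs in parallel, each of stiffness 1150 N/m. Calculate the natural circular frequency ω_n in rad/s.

6.95 rad/s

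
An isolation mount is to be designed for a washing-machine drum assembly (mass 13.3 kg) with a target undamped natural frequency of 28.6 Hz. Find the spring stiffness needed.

429000 N/m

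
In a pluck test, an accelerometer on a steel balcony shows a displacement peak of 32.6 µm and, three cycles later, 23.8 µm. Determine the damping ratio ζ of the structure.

Logarithmic decrement δ = (1/n)·ln(x₀/x_n) = (1/3)·ln(32.6/23.8) = (1/3)·ln(1.370) = 0.1049.
ζ = δ/√(4π² + δ²) = 0.1049/√(39.48 + 0.0110) = 0.1049/6.284 = 0.01669.

0.0167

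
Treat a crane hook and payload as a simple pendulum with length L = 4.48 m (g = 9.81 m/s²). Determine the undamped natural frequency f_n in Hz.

0.236 Hz

For a simple pendulum ω_n = √(g/L) = √(9.81/4.48) = √2.190 = 1.480 rad/s.
f_n = ω_n/(2π) = 1.480/6.283 = 0.2355 Hz.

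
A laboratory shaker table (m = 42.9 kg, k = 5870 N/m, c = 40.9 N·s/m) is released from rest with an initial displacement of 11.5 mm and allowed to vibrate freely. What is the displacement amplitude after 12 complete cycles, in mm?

0.531 mm

ζ = c/(2√(km)) = 40.9/(2√(5870 × 42.9)) = 40.9/1004 = 0.04075.
Logarithmic decrement δ = 2πζ/√(1 − ζ²) = 2π × 0.04075/√(1 − 0.00166) = 0.2563.
After n cycles, x_n/x₀ = e^(−nδ), so x_12 = 11.5 × e^(−12 × 0.2563) = 11.5 × 0.04618 = 0.5311 mm.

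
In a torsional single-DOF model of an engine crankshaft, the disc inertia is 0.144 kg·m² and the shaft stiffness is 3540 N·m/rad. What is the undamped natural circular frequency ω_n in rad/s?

157 rad/s

ω_n = √(k_t/J) = √(3540/0.144) = √24580 = 156.8 rad/s.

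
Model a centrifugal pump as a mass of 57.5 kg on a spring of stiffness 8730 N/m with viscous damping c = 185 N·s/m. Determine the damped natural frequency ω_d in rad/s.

12.2 rad/s

ω_n = √(k/m) = √(8730/57.5) = 12.32 rad/s.
Critical damping c_c = 2√(k·m) = 2√(8730 × 57.5) = 1417 N·s/m, so ζ = c/c_c = 185/1417 = 0.1306.
ω_d = ω_n√(1 − ζ²) = 12.32 × √(1 − 0.0170) = 12.22 rad/s.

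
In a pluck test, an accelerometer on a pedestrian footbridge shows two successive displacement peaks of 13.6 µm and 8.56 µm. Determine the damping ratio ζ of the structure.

Logarithmic decrement δ = (1/n)·ln(x₀/x_n) = (1/1)·ln(13.6/8.56) = (1/1)·ln(1.589) = 0.4630.
ζ = δ/√(4π² + δ²) = 0.4630/√(39.48 + 0.214) = 0.4630/6.300 = 0.07348.

0.0735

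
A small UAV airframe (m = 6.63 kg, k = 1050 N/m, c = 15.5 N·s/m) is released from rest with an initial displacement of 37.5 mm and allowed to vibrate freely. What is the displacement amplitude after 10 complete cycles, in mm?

0.107 mm

ζ = c/(2√(km)) = 15.5/(2√(1050 × 6.63)) = 15.5/166.9 = 0.09289.
Logarithmic decrement δ = 2πζ/√(1 − ζ²) = 2π × 0.09289/√(1 − 0.00863) = 0.5862.
After n cycles, x_n/x₀ = e^(−nδ), so x_10 = 37.5 × e^(−10 × 0.5862) = 37.5 × 0.002847 = 0.1068 mm.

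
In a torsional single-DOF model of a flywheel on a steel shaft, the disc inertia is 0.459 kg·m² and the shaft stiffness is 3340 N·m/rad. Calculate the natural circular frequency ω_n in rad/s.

ω_n = √(k_t/J) = √(3340/0.459) = √7277 = 85.30 rad/s.

85.3 rad/s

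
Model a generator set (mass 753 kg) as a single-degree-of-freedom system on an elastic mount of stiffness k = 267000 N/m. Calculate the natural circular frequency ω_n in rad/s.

18.8 rad/s

ω_n = √(k/m) = √(267000/753) = √354.6 = 18.83 rad/s.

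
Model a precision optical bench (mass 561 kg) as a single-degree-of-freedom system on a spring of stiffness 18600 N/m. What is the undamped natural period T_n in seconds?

1.09 s

ω_n = √(k/m) = √(18600/561) = √33.16 = 5.758 rad/s.
T_n = 2π/ω_n = 6.283/5.758 = 1.091 s.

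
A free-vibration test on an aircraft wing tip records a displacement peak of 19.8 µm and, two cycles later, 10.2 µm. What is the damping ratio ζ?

0.0527

Logarithmic decrement δ = (1/n)·ln(x₀/x_n) = (1/2)·ln(19.8/10.2) = (1/2)·ln(1.941) = 0.3316.
ζ = δ/√(4π² + δ²) = 0.3316/√(39.48 + 0.110) = 0.3316/6.292 = 0.05271.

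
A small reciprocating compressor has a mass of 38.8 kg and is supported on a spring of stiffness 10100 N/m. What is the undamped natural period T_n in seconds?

0.389 s

ω_n = √(k/m) = √(10100/38.8) = √260.3 = 16.13 rad/s.
T_n = 2π/ω_n = 6.283/16.13 = 0.3894 s.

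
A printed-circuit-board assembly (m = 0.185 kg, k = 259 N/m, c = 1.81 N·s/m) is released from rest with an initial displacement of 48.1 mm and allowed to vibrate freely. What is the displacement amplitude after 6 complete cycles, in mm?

ζ = c/(2√(km)) = 1.81/(2√(259 × 0.185)) = 1.81/13.84 = 0.1307.
Logarithmic decrement δ = 2πζ/√(1 − ζ²) = 2π × 0.1307/√(1 − 0.0171) = 0.8286.
After n cycles, x_n/x₀ = e^(−nδ), so x_6 = 48.1 × e^(−6 × 0.8286) = 48.1 × 0.006933 = 0.3335 mm.

0.333 mm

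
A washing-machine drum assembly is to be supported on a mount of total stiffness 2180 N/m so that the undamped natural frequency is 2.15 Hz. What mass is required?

11.9 kg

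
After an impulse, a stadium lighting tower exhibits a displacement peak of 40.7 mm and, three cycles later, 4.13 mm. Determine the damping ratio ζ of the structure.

Logarithmic decrement δ = (1/n)·ln(x₀/x_n) = (1/3)·ln(40.7/4.13) = (1/3)·ln(9.855) = 0.7627.
ζ = δ/√(4π² + δ²) = 0.7627/√(39.48 + 0.582) = 0.7627/6.329 = 0.1205.

0.120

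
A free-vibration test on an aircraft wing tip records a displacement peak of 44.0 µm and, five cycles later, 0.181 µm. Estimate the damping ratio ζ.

Logarithmic decrement δ = (1/n)·ln(x₀/x_n) = (1/5)·ln(44.0/0.181) = (1/5)·ln(243.1) = 1.099.
ζ = δ/√(4π² + δ²) = 1.099/√(39.48 + 1.21) = 1.099/6.379 = 0.1722.

0.172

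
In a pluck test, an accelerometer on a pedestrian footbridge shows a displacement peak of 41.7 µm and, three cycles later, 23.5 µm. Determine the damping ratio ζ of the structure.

0.0304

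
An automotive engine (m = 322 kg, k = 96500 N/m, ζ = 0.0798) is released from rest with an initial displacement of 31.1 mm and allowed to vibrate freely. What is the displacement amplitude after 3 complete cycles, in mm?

6.88 mm

Logarithmic decrement δ = 2πζ/√(1 − ζ²) = 2π × 0.07980/√(1 − 0.00637) = 0.5030.
After n cycles, x_n/x₀ = e^(−nδ), so x_3 = 31.1 × e^(−3 × 0.5030) = 31.1 × 0.2211 = 6.877 mm.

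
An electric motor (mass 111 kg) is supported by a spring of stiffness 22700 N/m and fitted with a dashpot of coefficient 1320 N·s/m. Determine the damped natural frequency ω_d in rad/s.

ω_n = √(k/m) = √(22700/111) = 14.30 rad/s.
Critical damping c_c = 2√(k·m) = 2√(22700 × 111) = 3175 N·s/m, so ζ = c/c_c = 1320/3175 = 0.4158.
ω_d = ω_n√(1 − ζ²) = 14.30 × √(1 − 0.173) = 13.01 rad/s.

13.0 rad/s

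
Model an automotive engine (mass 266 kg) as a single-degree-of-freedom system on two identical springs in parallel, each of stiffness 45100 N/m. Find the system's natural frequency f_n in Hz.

2.93 Hz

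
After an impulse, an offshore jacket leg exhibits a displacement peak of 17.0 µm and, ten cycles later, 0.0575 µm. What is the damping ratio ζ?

Logarithmic decrement δ = (1/n)·ln(x₀/x_n) = (1/10)·ln(17.0/0.0575) = (1/10)·ln(295.7) = 0.5689.
ζ = δ/√(4π² + δ²) = 0.5689/√(39.48 + 0.324) = 0.5689/6.309 = 0.09018.

0.0902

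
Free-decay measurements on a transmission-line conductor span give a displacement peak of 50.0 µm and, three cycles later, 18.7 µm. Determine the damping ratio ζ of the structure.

0.0521

Logarithmic decrement δ = (1/n)·ln(x₀/x_n) = (1/3)·ln(50.0/18.7) = (1/3)·ln(2.674) = 0.3278.
ζ = δ/√(4π² + δ²) = 0.3278/√(39.48 + 0.107) = 0.3278/6.292 = 0.05211.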